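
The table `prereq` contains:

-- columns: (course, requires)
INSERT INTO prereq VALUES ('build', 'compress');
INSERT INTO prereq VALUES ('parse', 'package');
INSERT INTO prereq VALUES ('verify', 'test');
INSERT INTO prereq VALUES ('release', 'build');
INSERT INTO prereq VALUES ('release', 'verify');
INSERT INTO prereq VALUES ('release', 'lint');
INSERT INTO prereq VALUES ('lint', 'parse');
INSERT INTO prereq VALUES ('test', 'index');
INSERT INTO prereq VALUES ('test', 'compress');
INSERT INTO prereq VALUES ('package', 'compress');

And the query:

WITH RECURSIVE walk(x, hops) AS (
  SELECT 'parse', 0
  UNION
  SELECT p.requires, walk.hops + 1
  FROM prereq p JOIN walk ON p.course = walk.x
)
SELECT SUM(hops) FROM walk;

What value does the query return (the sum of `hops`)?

3

Base: (parse, hops=0).
Iteration 1: edges from {parse} -> (package, hops=1).
Iteration 2: edges from {package} -> (compress, hops=2).
Iteration 3: no outgoing edges from {compress}; recursion stops.
SUM(hops) = 0 + 1 + 2 = 3.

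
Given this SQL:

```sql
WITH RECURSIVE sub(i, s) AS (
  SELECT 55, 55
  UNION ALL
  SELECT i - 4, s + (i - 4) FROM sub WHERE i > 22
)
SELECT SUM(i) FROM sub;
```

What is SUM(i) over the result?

Base: i=55, s=55.
Iteration 1: 55 > 22 holds -> i = 55 - 4 = 51, s = 55 + 51 = 106.
Iteration 2: 51 > 22 holds -> i = 51 - 4 = 47, s = 106 + 47 = 153.
Iteration 3: 47 > 22 holds -> i = 47 - 4 = 43, s = 153 + 43 = 196.
Iteration 4: 43 > 22 holds -> i = 43 - 4 = 39, s = 196 + 39 = 235.
Iteration 5: 39 > 22 holds -> i = 39 - 4 = 35, s = 235 + 35 = 270.
Iteration 6: 35 > 22 holds -> i = 35 - 4 = 31, s = 270 + 31 = 301.
Iteration 7: 31 > 22 holds -> i = 31 - 4 = 27, s = 301 + 27 = 328.
Iteration 8: 27 > 22 holds -> i = 27 - 4 = 23, s = 328 + 23 = 351.
Iteration 9: 23 > 22 holds -> i = 23 - 4 = 19, s = 351 + 19 = 370.
Iteration 10: 19 > 22 fails; recursion stops.
SUM(i) = 55 + 51 + 47 + 43 + 39 + 35 + 31 + 27 + 23 + 19 = 370.

370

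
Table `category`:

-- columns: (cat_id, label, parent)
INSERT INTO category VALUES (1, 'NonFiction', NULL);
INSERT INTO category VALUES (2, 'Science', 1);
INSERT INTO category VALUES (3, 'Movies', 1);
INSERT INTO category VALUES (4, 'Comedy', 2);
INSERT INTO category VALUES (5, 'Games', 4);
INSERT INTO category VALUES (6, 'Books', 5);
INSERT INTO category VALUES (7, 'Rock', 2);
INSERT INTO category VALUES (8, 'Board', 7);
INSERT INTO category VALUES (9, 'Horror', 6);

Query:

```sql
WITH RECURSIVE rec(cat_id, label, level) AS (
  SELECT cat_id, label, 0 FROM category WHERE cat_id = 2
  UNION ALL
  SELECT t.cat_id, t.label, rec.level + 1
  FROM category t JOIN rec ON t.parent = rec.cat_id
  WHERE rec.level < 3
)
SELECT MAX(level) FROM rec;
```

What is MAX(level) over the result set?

Base: cat_id=2 (Science) at level 0.
Iteration 1: rows with parent in {2} -> Comedy (id 4, level 1), Rock (id 7, level 1).
Iteration 2: rows with parent in {4,7} -> Games (id 5, level 2), Board (id 8, level 2).
Iteration 3: rows with parent in {5,8} -> Books (id 6, level 3).
Iteration 4: level < 3 fails for all current rows; recursion stops.
level values: 0, 1, 1, 2, 2, 3; the maximum is 3.

3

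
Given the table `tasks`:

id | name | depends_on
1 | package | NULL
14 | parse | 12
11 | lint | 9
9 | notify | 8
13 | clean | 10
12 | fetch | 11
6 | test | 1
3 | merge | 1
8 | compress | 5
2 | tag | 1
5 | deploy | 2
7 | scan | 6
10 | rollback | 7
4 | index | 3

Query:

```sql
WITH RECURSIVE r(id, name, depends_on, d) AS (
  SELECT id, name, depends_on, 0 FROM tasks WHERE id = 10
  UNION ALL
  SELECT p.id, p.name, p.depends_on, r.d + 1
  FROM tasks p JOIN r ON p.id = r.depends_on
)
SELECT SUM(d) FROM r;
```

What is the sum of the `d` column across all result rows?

Base: id=10 (rollback), depends_on=7, d 0.
Iteration 1: join on id=7 -> scan (id 7, depends_on=6, d 1).
Iteration 2: join on id=6 -> test (id 6, depends_on=1, d 2).
Iteration 3: join on id=1 -> package (id 1, depends_on=NULL, d 3).
Iteration 4: depends_on is NULL; no match; recursion stops.
SUM(d) = 0 + 1 + 2 + 3 = 6.

6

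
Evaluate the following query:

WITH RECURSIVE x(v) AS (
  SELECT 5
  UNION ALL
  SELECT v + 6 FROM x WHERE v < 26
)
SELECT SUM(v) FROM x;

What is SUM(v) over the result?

85

Base: v=5.
Iteration 1: 5 < 26 holds -> v = 5 + 6 = 11.
Iteration 2: 11 < 26 holds -> v = 11 + 6 = 17.
Iteration 3: 17 < 26 holds -> v = 17 + 6 = 23.
Iteration 4: 23 < 26 holds -> v = 23 + 6 = 29.
Iteration 5: 29 < 26 fails; recursion stops.
SUM(v) = 5 + 11 + 17 + 23 + 29 = 85.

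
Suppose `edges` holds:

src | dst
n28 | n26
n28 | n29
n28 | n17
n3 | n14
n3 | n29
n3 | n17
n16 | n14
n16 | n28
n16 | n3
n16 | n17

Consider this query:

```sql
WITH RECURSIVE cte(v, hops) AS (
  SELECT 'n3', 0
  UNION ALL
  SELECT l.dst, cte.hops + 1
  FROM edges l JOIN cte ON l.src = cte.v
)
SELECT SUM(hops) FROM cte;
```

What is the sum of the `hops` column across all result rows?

Base: (n3, hops=0).
Iteration 1: edges from {n3} -> (n14, hops=1), (n17, hops=1), (n29, hops=1).
Iteration 2: no outgoing edges from {n14,n17,n29}; recursion stops.
SUM(hops) = 0 + 1 + 1 + 1 = 3.

3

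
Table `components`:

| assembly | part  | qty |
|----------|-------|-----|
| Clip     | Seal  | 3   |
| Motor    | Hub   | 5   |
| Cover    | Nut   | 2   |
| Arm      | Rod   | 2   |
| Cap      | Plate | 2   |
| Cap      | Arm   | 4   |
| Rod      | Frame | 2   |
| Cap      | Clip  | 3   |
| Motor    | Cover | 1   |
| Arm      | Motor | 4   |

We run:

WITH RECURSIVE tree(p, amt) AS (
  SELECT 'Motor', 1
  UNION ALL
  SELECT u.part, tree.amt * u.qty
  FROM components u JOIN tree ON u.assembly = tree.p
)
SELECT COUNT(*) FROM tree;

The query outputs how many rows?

4

Base: (Motor, amt=1).
Iteration 1: components of {Motor} -> Cover = 1*1 = 1, Hub = 1*5 = 5.
Iteration 2: components of {Cover,Hub} -> Nut = 1*2 = 2.
Iteration 3: no further components; recursion stops.
Total rows emitted: 4.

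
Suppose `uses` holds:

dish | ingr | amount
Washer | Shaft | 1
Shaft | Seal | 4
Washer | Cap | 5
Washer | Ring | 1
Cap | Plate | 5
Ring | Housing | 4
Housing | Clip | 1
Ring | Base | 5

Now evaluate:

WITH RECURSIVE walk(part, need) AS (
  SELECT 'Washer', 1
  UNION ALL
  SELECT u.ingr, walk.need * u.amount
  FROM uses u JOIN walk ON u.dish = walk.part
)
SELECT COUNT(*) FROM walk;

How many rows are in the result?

9

Base: (Washer, need=1).
Iteration 1: components of {Washer} -> Cap = 1*5 = 5, Ring = 1*1 = 1, Shaft = 1*1 = 1.
Iteration 2: components of {Cap,Ring,Shaft} -> Base = 1*5 = 5, Housing = 1*4 = 4, Plate = 5*5 = 25, Seal = 1*4 = 4.
Iteration 3: components of {Base,Housing,Plate,Seal} -> Clip = 4*1 = 4.
Iteration 4: no further components; recursion stops.
Total rows emitted: 9.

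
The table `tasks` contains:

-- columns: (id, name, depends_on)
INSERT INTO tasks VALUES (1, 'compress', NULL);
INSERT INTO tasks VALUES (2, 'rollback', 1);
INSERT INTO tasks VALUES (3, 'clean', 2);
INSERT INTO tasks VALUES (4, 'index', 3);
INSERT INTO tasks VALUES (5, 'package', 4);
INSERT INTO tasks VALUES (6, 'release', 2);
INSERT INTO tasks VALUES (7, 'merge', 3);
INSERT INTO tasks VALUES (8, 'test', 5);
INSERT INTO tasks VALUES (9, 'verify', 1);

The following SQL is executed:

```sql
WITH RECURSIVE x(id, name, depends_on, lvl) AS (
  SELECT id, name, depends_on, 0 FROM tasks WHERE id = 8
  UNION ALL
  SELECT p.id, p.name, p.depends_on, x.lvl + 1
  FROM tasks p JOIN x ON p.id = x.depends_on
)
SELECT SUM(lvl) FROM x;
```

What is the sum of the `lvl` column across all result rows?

Base: id=8 (test), depends_on=5, lvl 0.
Iteration 1: join on id=5 -> package (id 5, depends_on=4, lvl 1).
Iteration 2: join on id=4 -> index (id 4, depends_on=3, lvl 2).
Iteration 3: join on id=3 -> clean (id 3, depends_on=2, lvl 3).
Iteration 4: join on id=2 -> rollback (id 2, depends_on=1, lvl 4).
Iteration 5: join on id=1 -> compress (id 1, depends_on=NULL, lvl 5).
Iteration 6: depends_on is NULL; no match; recursion stops.
SUM(lvl) = 0 + 1 + 2 + 3 + 4 + 5 = 15.

15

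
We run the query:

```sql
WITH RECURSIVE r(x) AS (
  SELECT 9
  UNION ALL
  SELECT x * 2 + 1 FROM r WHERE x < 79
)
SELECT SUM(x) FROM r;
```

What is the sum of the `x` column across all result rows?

Base: x=9.
Iteration 1: 9 < 79 holds -> x = 9 * 2 + 1 = 19.
Iteration 2: 19 < 79 holds -> x = 19 * 2 + 1 = 39.
Iteration 3: 39 < 79 holds -> x = 39 * 2 + 1 = 79.
Iteration 4: 79 < 79 fails; recursion stops.
SUM(x) = 9 + 19 + 39 + 79 = 146.

146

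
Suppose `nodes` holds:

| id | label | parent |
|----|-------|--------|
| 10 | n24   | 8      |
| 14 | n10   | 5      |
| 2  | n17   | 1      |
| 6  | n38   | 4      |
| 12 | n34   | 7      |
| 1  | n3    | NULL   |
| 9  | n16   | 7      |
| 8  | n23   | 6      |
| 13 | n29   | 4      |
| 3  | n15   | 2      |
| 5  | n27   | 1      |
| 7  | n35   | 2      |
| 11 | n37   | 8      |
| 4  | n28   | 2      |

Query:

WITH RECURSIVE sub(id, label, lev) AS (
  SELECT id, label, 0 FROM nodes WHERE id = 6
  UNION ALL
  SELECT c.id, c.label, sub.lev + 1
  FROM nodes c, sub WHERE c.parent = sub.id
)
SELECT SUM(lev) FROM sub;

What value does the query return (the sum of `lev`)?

5

Base: id=6 (n38) at lev 0.
Iteration 1: rows with parent in {6} -> n23 (id 8, lev 1).
Iteration 2: rows with parent in {8} -> n24 (id 10, lev 2), n37 (id 11, lev 2).
Iteration 3: no rows with parent in {10,11}; recursion stops.
SUM(lev) = 0 + 1 + 2 + 2 = 5.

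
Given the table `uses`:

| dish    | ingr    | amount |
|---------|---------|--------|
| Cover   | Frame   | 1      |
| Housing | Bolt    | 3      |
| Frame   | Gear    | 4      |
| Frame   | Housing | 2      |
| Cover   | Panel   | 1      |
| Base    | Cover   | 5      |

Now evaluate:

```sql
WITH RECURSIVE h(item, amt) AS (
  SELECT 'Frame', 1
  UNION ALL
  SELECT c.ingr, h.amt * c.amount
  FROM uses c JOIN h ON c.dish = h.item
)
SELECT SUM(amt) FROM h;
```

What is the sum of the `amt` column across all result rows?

13

Base: (Frame, amt=1).
Iteration 1: components of {Frame} -> Gear = 1*4 = 4, Housing = 1*2 = 2.
Iteration 2: components of {Gear,Housing} -> Bolt = 2*3 = 6.
Iteration 3: no further components; recursion stops.
SUM(amt) = 1 + 4 + 2 + 6 = 13.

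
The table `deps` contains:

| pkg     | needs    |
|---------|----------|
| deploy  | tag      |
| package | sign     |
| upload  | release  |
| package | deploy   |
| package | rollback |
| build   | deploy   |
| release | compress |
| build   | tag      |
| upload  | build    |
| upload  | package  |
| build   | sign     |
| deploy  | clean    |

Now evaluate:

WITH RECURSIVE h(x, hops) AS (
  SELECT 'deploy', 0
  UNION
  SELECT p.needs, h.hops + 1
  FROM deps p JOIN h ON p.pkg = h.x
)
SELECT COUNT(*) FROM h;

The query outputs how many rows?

3

Base: (deploy, hops=0).
Iteration 1: edges from {deploy} -> (clean, hops=1), (tag, hops=1).
Iteration 2: no outgoing edges from {clean,tag}; recursion stops.
Total rows emitted: 3.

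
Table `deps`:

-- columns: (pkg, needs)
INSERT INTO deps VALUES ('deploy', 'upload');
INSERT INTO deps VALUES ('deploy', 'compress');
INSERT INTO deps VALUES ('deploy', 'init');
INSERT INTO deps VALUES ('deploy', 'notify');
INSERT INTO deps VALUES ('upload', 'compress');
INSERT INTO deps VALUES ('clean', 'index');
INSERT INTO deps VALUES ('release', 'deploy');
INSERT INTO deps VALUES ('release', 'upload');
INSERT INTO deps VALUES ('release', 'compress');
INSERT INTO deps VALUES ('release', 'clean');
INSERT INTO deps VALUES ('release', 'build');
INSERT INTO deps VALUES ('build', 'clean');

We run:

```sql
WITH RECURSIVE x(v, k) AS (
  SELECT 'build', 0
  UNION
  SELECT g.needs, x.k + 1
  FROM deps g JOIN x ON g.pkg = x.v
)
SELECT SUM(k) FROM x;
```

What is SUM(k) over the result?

Base: (build, k=0).
Iteration 1: edges from {build} -> (clean, k=1).
Iteration 2: edges from {clean} -> (index, k=2).
Iteration 3: no outgoing edges from {index}; recursion stops.
SUM(k) = 0 + 1 + 2 = 3.

3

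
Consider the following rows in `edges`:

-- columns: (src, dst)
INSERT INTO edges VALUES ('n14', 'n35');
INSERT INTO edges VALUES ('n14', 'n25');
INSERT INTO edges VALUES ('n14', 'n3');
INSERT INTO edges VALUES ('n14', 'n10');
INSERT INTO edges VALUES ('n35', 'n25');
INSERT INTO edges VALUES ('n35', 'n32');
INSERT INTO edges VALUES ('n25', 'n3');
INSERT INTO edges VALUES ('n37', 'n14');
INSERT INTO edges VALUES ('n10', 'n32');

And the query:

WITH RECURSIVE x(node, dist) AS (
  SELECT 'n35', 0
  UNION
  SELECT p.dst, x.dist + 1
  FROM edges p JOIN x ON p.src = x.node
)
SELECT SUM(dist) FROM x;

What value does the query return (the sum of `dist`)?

4

Base: (n35, dist=0).
Iteration 1: edges from {n35} -> (n25, dist=1), (n32, dist=1).
Iteration 2: edges from {n25,n32} -> (n3, dist=2).
Iteration 3: no outgoing edges from {n3}; recursion stops.
SUM(dist) = 0 + 1 + 1 + 2 = 4.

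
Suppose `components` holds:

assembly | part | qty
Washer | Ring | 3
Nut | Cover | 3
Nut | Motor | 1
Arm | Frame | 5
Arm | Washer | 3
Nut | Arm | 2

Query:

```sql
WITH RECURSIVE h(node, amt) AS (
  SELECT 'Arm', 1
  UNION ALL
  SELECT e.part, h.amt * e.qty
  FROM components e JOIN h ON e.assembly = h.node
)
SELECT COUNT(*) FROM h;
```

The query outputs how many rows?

Base: (Arm, amt=1).
Iteration 1: components of {Arm} -> Frame = 1*5 = 5, Washer = 1*3 = 3.
Iteration 2: components of {Frame,Washer} -> Ring = 3*3 = 9.
Iteration 3: no further components; recursion stops.
Total rows emitted: 4.

4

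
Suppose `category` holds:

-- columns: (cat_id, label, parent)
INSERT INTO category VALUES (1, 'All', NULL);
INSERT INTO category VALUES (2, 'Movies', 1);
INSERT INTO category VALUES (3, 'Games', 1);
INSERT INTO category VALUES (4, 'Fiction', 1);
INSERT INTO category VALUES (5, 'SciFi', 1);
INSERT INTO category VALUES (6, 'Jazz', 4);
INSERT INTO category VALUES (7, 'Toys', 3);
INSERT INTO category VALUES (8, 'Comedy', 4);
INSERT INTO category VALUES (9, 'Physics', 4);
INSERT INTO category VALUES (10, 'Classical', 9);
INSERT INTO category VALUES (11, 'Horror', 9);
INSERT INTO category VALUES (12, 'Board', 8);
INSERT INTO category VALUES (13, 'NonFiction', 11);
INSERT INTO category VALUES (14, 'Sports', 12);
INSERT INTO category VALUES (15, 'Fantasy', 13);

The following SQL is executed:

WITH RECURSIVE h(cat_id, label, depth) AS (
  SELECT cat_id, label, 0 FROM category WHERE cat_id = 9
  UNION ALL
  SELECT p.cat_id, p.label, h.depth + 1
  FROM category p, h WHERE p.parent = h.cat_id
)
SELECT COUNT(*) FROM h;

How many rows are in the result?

5

Base: cat_id=9 (Physics) at depth 0.
Iteration 1: rows with parent in {9} -> Classical (id 10, depth 1), Horror (id 11, depth 1).
Iteration 2: rows with parent in {10,11} -> NonFiction (id 13, depth 2).
Iteration 3: rows with parent in {13} -> Fantasy (id 15, depth 3).
Iteration 4: no rows with parent in {15}; recursion stops.
Total rows emitted: 5.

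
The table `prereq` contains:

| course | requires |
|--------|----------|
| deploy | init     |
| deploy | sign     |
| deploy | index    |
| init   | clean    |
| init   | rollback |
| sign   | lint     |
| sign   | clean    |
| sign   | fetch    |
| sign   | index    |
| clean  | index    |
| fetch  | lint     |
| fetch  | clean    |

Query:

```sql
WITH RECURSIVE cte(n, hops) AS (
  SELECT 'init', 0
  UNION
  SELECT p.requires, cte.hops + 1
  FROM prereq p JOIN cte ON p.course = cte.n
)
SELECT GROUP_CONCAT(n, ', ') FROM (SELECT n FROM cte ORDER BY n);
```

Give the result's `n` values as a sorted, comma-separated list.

clean, index, init, rollback

Base: (init, hops=0).
Iteration 1: edges from {init} -> (clean, hops=1), (rollback, hops=1).
Iteration 2: edges from {clean,rollback} -> (index, hops=2).
Iteration 3: no outgoing edges from {index}; recursion stops.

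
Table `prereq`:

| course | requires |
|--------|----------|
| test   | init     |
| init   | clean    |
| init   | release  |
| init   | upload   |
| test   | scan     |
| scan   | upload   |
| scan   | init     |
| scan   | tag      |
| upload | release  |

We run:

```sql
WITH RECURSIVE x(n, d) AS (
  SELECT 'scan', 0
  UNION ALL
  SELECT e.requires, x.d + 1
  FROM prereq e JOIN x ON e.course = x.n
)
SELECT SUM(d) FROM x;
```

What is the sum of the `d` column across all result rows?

Base: (scan, d=0).
Iteration 1: edges from {scan} -> (init, d=1), (tag, d=1), (upload, d=1).
Iteration 2: edges from {init,tag,upload} -> (clean, d=2), (release, d=2) x2, (upload, d=2). [UNION ALL keeps all 4 new rows, including repeats]
Iteration 3: edges from {clean,release,upload} -> (release, d=3).
Iteration 4: no outgoing edges from {release}; recursion stops.
SUM(d) = 0 + 1 + 1 + 1 + 2 + 2 + 2 + 2 + 3 = 14.

14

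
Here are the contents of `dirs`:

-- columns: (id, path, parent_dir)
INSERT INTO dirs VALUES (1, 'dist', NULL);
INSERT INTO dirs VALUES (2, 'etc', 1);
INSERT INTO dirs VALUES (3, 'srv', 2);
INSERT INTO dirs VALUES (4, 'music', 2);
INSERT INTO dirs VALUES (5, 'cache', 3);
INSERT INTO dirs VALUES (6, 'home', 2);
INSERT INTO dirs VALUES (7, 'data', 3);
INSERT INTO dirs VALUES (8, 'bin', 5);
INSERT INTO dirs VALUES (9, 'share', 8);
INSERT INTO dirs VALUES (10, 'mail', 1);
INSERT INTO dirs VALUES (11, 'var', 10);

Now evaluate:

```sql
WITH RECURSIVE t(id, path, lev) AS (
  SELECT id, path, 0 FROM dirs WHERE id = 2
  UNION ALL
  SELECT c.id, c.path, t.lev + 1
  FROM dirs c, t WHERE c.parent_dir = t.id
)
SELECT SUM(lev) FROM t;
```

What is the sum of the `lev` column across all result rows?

14

Base: id=2 (etc) at lev 0.
Iteration 1: rows with parent_dir in {2} -> srv (id 3, lev 1), music (id 4, lev 1), home (id 6, lev 1).
Iteration 2: rows with parent_dir in {3,4,6} -> cache (id 5, lev 2), data (id 7, lev 2).
Iteration 3: rows with parent_dir in {5,7} -> bin (id 8, lev 3).
Iteration 4: rows with parent_dir in {8} -> share (id 9, lev 4).
Iteration 5: no rows with parent_dir in {9}; recursion stops.
SUM(lev) = 0 + 1 + 1 + 1 + 2 + 2 + 3 + 4 = 14.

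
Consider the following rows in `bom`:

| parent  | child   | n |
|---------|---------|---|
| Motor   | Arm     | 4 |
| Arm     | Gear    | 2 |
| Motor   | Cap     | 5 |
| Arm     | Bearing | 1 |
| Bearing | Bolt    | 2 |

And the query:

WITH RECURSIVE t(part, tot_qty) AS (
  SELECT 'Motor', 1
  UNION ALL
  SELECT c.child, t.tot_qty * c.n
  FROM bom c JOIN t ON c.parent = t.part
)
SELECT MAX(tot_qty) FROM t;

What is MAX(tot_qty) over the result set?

Base: (Motor, tot_qty=1).
Iteration 1: components of {Motor} -> Arm = 1*4 = 4, Cap = 1*5 = 5.
Iteration 2: components of {Arm,Cap} -> Bearing = 4*1 = 4, Gear = 4*2 = 8.
Iteration 3: components of {Bearing,Gear} -> Bolt = 4*2 = 8.
Iteration 4: no further components; recursion stops.
tot_qty values: 1, 4, 5, 8, 4, 8; the maximum is 8.

8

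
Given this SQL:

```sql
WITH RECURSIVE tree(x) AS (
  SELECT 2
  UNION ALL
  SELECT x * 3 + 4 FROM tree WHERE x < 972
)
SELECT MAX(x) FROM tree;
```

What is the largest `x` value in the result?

2914

Base: x=2.
Iteration 1: 2 < 972 holds -> x = 2 * 3 + 4 = 10.
Iteration 2: 10 < 972 holds -> x = 10 * 3 + 4 = 34.
Iteration 3: 34 < 972 holds -> x = 34 * 3 + 4 = 106.
Iteration 4: 106 < 972 holds -> x = 106 * 3 + 4 = 322.
Iteration 5: 322 < 972 holds -> x = 322 * 3 + 4 = 970.
Iteration 6: 970 < 972 holds -> x = 970 * 3 + 4 = 2914.
Iteration 7: 2914 < 972 fails; recursion stops.
x values: 2, 10, 34, 106, 322, 970, 2914; the maximum is 2914.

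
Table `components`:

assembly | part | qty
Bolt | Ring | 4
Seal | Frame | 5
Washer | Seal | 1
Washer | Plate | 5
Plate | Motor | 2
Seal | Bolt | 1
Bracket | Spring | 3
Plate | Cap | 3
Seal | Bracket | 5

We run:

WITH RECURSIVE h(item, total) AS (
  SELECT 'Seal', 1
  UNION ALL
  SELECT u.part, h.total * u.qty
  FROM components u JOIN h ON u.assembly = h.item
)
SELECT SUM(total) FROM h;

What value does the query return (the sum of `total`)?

31

Base: (Seal, total=1).
Iteration 1: components of {Seal} -> Bolt = 1*1 = 1, Bracket = 1*5 = 5, Frame = 1*5 = 5.
Iteration 2: components of {Bolt,Bracket,Frame} -> Ring = 1*4 = 4, Spring = 5*3 = 15.
Iteration 3: no further components; recursion stops.
SUM(total) = 1 + 1 + 5 + 5 + 4 + 15 = 31.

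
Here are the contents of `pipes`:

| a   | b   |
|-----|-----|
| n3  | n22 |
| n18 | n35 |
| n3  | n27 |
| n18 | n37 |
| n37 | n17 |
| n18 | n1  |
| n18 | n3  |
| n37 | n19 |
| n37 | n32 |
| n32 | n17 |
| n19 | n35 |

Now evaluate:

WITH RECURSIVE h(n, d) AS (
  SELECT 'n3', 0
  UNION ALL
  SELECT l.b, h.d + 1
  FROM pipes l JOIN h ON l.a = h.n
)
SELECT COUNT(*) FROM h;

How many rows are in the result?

3

Base: (n3, d=0).
Iteration 1: edges from {n3} -> (n22, d=1), (n27, d=1).
Iteration 2: no outgoing edges from {n22,n27}; recursion stops.
Total rows emitted: 3.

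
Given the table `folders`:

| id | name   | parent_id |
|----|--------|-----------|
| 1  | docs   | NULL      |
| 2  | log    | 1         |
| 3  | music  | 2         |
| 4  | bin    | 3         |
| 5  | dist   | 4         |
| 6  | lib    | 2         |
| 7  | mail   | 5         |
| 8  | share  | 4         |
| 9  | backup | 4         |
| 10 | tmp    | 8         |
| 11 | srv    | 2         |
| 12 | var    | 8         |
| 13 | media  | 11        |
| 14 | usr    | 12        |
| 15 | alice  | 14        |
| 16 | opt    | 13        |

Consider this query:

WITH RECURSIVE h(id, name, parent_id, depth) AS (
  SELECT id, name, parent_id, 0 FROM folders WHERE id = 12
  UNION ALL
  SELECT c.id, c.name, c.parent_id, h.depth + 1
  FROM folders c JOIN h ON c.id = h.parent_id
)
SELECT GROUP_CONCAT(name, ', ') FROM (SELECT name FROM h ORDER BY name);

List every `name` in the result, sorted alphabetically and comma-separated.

bin, docs, log, music, share, var

Base: id=12 (var), parent_id=8, depth 0.
Iteration 1: join on id=8 -> share (id 8, parent_id=4, depth 1).
Iteration 2: join on id=4 -> bin (id 4, parent_id=3, depth 2).
Iteration 3: join on id=3 -> music (id 3, parent_id=2, depth 3).
Iteration 4: join on id=2 -> log (id 2, parent_id=1, depth 4).
Iteration 5: join on id=1 -> docs (id 1, parent_id=NULL, depth 5).
Iteration 6: parent_id is NULL; no match; recursion stops.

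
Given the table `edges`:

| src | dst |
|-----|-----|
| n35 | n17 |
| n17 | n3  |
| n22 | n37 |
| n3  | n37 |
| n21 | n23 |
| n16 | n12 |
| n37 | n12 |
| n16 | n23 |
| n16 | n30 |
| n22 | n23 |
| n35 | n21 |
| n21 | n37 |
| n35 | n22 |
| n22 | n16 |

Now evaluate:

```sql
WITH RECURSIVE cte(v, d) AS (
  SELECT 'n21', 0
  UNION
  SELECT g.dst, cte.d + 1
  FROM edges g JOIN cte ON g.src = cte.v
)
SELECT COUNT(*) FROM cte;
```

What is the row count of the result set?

Base: (n21, d=0).
Iteration 1: edges from {n21} -> (n23, d=1), (n37, d=1).
Iteration 2: edges from {n23,n37} -> (n12, d=2).
Iteration 3: no outgoing edges from {n12}; recursion stops.
Total rows emitted: 4.

4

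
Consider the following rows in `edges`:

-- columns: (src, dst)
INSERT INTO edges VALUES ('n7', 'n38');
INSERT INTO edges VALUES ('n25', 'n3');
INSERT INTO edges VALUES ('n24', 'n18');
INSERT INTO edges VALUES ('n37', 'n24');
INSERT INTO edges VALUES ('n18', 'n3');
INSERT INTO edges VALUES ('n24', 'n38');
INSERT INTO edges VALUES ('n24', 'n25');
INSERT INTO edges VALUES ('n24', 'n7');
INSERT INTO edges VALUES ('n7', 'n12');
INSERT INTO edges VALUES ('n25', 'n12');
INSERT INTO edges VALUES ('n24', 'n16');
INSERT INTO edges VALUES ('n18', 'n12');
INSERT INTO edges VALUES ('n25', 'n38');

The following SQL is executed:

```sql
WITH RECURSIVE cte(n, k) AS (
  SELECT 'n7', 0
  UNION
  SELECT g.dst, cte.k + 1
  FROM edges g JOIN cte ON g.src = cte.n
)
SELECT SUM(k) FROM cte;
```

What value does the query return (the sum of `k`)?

Base: (n7, k=0).
Iteration 1: edges from {n7} -> (n12, k=1), (n38, k=1).
Iteration 2: no outgoing edges from {n12,n38}; recursion stops.
SUM(k) = 0 + 1 + 1 = 2.

2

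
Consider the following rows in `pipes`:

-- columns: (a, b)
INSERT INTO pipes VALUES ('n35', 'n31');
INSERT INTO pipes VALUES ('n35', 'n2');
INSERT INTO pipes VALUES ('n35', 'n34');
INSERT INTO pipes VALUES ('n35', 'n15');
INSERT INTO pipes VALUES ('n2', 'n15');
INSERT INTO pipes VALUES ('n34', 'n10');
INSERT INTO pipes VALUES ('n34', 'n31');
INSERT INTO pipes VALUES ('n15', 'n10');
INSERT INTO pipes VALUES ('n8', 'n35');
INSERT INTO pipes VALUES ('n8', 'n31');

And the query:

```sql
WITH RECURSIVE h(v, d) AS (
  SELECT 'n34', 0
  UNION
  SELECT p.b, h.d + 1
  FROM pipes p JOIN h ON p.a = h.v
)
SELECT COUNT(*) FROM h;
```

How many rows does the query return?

Base: (n34, d=0).
Iteration 1: edges from {n34} -> (n10, d=1), (n31, d=1).
Iteration 2: no outgoing edges from {n10,n31}; recursion stops.
Total rows emitted: 3.

3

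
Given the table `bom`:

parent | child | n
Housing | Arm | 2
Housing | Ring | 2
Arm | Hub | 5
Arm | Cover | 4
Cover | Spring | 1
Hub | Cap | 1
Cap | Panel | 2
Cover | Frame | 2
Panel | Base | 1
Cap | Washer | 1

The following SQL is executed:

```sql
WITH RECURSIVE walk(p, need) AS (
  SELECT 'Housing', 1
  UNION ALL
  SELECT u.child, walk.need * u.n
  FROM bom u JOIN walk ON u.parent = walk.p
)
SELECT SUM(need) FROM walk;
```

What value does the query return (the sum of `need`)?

107

Base: (Housing, need=1).
Iteration 1: components of {Housing} -> Arm = 1*2 = 2, Ring = 1*2 = 2.
Iteration 2: components of {Arm,Ring} -> Cover = 2*4 = 8, Hub = 2*5 = 10.
Iteration 3: components of {Cover,Hub} -> Cap = 10*1 = 10, Frame = 8*2 = 16, Spring = 8*1 = 8.
Iteration 4: components of {Cap,Frame,Spring} -> Panel = 10*2 = 20, Washer = 10*1 = 10.
Iteration 5: components of {Panel,Washer} -> Base = 20*1 = 20.
Iteration 6: no further components; recursion stops.
SUM(need) = 1 + 2 + 2 + 10 + 8 + 10 + 8 + 16 + 20 + 10 + 20 = 107.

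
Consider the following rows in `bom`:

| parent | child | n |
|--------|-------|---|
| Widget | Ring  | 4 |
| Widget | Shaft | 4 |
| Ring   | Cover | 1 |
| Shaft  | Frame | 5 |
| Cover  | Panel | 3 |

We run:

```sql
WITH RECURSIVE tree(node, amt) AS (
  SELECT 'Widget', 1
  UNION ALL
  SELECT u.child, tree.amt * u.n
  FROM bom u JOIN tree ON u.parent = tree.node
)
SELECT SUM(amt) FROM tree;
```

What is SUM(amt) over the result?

45

Base: (Widget, amt=1).
Iteration 1: components of {Widget} -> Ring = 1*4 = 4, Shaft = 1*4 = 4.
Iteration 2: components of {Ring,Shaft} -> Cover = 4*1 = 4, Frame = 4*5 = 20.
Iteration 3: components of {Cover,Frame} -> Panel = 4*3 = 12.
Iteration 4: no further components; recursion stops.
SUM(amt) = 1 + 4 + 4 + 4 + 20 + 12 = 45.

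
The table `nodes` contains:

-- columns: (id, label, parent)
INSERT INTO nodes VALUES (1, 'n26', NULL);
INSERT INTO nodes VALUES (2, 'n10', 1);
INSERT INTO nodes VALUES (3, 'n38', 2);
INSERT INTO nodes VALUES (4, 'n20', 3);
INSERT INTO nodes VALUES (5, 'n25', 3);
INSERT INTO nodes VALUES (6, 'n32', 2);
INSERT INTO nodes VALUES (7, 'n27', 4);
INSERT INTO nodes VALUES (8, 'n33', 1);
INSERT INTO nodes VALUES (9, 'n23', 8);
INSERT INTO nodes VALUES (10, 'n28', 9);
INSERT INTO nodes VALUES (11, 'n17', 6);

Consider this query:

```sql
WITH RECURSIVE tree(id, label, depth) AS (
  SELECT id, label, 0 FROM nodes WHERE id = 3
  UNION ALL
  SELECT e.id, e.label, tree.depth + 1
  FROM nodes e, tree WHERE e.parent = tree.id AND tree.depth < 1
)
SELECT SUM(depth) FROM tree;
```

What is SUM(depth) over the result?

2

Base: id=3 (n38) at depth 0.
Iteration 1: rows with parent in {3} -> n20 (id 4, depth 1), n25 (id 5, depth 1).
Iteration 2: depth < 1 fails for all current rows; recursion stops.
SUM(depth) = 0 + 1 + 1 = 2.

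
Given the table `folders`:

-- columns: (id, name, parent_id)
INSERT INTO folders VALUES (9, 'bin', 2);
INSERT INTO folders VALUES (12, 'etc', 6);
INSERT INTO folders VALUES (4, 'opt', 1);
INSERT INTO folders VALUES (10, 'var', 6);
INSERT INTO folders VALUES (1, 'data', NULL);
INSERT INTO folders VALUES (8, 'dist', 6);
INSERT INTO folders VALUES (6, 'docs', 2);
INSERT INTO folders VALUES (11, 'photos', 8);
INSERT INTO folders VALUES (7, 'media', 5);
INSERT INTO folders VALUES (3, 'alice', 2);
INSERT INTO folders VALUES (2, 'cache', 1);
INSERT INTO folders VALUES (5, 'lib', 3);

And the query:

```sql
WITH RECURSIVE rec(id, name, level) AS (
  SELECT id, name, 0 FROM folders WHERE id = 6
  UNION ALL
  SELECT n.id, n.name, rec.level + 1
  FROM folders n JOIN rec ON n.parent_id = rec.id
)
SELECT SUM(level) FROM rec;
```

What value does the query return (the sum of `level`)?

Base: id=6 (docs) at level 0.
Iteration 1: rows with parent_id in {6} -> dist (id 8, level 1), var (id 10, level 1), etc (id 12, level 1).
Iteration 2: rows with parent_id in {8,10,12} -> photos (id 11, level 2).
Iteration 3: no rows with parent_id in {11}; recursion stops.
SUM(level) = 0 + 1 + 1 + 1 + 2 = 5.

5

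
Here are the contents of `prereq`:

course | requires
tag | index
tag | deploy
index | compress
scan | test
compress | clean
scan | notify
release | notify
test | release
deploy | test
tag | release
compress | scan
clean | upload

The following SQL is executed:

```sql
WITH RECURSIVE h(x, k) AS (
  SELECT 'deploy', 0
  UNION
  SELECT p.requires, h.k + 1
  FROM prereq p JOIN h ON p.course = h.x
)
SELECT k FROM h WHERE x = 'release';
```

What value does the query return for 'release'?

2

Base: (deploy, k=0).
Iteration 1: edges from {deploy} -> (test, k=1).
Iteration 2: edges from {test} -> (release, k=2).
Iteration 3: edges from {release} -> (notify, k=3).
Iteration 4: no outgoing edges from {notify}; recursion stops.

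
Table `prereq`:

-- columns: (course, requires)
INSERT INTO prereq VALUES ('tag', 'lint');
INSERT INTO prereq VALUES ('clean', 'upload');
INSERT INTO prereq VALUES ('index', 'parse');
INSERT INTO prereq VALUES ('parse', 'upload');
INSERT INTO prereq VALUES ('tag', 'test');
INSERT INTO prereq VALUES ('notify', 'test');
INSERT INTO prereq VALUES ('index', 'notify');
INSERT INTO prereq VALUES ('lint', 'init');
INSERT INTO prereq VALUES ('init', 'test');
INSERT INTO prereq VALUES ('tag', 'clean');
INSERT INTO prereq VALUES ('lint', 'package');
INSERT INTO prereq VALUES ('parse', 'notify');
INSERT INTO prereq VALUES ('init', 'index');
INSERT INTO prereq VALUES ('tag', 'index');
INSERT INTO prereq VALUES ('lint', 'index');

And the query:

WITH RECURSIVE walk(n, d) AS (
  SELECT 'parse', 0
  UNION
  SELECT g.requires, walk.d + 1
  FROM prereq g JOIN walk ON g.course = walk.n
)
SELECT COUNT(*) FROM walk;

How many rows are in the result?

Base: (parse, d=0).
Iteration 1: edges from {parse} -> (notify, d=1), (upload, d=1).
Iteration 2: edges from {notify,upload} -> (test, d=2).
Iteration 3: no outgoing edges from {test}; recursion stops.
Total rows emitted: 4.

4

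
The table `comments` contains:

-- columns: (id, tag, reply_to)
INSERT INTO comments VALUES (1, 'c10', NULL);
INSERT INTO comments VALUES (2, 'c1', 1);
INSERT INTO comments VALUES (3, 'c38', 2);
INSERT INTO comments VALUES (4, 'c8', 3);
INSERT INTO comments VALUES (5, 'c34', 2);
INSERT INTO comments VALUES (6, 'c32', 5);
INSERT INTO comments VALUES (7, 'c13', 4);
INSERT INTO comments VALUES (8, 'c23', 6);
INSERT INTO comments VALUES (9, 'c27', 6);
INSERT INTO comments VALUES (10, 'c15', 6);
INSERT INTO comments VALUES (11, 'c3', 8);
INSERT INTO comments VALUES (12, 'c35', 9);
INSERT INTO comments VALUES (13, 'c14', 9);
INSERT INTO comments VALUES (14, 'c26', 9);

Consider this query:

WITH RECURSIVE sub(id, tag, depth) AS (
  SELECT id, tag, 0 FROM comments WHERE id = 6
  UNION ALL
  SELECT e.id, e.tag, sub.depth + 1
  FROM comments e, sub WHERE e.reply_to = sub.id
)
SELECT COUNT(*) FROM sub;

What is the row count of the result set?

Base: id=6 (c32) at depth 0.
Iteration 1: rows with reply_to in {6} -> c23 (id 8, depth 1), c27 (id 9, depth 1), c15 (id 10, depth 1).
Iteration 2: rows with reply_to in {8,9,10} -> c3 (id 11, depth 2), c35 (id 12, depth 2), c14 (id 13, depth 2), c26 (id 14, depth 2).
Iteration 3: no rows with reply_to in {11,12,13,14}; recursion stops.
Total rows emitted: 8.

8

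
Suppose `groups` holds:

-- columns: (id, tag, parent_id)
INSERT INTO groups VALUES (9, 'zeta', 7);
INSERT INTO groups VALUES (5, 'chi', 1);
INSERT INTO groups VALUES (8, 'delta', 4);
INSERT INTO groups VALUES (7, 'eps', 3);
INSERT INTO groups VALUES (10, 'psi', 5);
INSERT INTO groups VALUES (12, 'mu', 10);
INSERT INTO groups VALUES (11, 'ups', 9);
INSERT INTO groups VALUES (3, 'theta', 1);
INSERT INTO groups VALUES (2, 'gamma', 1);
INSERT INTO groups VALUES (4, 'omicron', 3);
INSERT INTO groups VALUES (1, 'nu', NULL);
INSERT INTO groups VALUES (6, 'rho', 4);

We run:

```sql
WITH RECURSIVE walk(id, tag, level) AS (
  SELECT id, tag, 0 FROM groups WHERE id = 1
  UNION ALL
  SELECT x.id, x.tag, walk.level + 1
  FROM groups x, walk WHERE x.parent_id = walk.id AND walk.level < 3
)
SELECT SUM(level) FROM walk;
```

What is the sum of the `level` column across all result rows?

Base: id=1 (nu) at level 0.
Iteration 1: rows with parent_id in {1} -> gamma (id 2, level 1), theta (id 3, level 1), chi (id 5, level 1).
Iteration 2: rows with parent_id in {2,3,5} -> omicron (id 4, level 2), eps (id 7, level 2), psi (id 10, level 2).
Iteration 3: rows with parent_id in {4,7,10} -> rho (id 6, level 3), delta (id 8, level 3), zeta (id 9, level 3), mu (id 12, level 3).
Iteration 4: level < 3 fails for all current rows; recursion stops.
SUM(level) = 0 + 1 + 1 + 1 + 2 + 2 + 2 + 3 + 3 + 3 + 3 = 21.

21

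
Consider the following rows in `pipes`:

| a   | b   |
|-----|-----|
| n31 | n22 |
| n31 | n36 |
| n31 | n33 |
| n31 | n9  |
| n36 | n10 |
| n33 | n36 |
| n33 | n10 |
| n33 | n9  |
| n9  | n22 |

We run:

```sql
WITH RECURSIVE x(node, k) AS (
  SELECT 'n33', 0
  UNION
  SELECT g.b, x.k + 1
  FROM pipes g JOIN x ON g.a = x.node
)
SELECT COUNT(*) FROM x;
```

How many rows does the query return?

Base: (n33, k=0).
Iteration 1: edges from {n33} -> (n10, k=1), (n36, k=1), (n9, k=1).
Iteration 2: edges from {n10,n36,n9} -> (n10, k=2), (n22, k=2).
Iteration 3: no outgoing edges from {n10,n22}; recursion stops.
Total rows emitted: 6.

6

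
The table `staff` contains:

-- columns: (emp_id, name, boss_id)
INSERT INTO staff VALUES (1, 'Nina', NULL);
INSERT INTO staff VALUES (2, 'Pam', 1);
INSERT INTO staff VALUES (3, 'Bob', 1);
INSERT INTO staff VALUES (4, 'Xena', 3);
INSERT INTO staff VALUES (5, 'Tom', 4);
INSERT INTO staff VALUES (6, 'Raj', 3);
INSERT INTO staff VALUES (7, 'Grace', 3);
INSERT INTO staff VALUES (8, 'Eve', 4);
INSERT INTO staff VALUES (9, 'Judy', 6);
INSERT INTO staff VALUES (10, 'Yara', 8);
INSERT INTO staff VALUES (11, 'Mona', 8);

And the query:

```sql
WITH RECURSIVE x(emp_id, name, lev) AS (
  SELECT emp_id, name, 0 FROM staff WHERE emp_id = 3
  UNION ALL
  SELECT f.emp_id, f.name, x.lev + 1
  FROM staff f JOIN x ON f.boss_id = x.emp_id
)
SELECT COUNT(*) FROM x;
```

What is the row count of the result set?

9

Base: emp_id=3 (Bob) at lev 0.
Iteration 1: rows with boss_id in {3} -> Xena (id 4, lev 1), Raj (id 6, lev 1), Grace (id 7, lev 1).
Iteration 2: rows with boss_id in {4,6,7} -> Tom (id 5, lev 2), Eve (id 8, lev 2), Judy (id 9, lev 2).
Iteration 3: rows with boss_id in {5,8,9} -> Yara (id 10, lev 3), Mona (id 11, lev 3).
Iteration 4: no rows with boss_id in {10,11}; recursion stops.
Total rows emitted: 9.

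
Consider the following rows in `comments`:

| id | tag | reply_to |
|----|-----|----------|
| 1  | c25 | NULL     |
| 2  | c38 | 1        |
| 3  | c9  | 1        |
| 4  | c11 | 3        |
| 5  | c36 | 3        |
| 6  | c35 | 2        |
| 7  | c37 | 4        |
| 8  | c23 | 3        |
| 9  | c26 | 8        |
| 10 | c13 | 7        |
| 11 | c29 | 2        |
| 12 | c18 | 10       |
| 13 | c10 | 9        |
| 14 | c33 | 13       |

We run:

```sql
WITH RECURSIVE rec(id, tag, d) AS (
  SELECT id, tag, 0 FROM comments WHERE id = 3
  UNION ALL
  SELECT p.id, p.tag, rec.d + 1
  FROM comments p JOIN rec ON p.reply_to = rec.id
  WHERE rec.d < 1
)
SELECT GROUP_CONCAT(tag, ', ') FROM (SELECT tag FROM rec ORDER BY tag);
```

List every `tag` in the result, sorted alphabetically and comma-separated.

c11, c23, c36, c9

Base: id=3 (c9) at d 0.
Iteration 1: rows with reply_to in {3} -> c11 (id 4, d 1), c36 (id 5, d 1), c23 (id 8, d 1).
Iteration 2: d < 1 fails for all current rows; recursion stops.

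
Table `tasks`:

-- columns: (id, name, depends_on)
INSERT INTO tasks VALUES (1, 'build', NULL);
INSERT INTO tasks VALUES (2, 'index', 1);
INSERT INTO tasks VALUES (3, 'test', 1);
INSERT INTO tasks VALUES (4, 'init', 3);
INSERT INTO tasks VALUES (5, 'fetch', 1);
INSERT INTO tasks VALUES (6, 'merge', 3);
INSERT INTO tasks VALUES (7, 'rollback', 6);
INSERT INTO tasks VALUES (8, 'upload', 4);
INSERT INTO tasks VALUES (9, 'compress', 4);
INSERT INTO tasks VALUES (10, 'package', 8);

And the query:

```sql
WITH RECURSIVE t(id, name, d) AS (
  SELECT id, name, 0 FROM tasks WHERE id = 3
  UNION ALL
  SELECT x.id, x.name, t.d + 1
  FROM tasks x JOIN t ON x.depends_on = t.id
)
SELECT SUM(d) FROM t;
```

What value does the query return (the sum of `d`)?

11

Base: id=3 (test) at d 0.
Iteration 1: rows with depends_on in {3} -> init (id 4, d 1), merge (id 6, d 1).
Iteration 2: rows with depends_on in {4,6} -> rollback (id 7, d 2), upload (id 8, d 2), compress (id 9, d 2).
Iteration 3: rows with depends_on in {7,8,9} -> package (id 10, d 3).
Iteration 4: no rows with depends_on in {10}; recursion stops.
SUM(d) = 0 + 1 + 1 + 2 + 2 + 2 + 3 = 11.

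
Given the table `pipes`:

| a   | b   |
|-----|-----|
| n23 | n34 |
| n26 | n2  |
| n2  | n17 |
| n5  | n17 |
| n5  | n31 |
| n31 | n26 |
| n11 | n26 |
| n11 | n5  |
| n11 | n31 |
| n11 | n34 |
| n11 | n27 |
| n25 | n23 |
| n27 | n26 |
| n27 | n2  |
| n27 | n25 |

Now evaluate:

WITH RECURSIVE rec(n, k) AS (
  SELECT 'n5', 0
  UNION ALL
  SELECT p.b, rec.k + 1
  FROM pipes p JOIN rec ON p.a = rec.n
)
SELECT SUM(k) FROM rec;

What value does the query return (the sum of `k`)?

11

Base: (n5, k=0).
Iteration 1: edges from {n5} -> (n17, k=1), (n31, k=1).
Iteration 2: edges from {n17,n31} -> (n26, k=2).
Iteration 3: edges from {n26} -> (n2, k=3).
Iteration 4: edges from {n2} -> (n17, k=4).
Iteration 5: no outgoing edges from {n17}; recursion stops.
SUM(k) = 0 + 1 + 1 + 2 + 3 + 4 = 11.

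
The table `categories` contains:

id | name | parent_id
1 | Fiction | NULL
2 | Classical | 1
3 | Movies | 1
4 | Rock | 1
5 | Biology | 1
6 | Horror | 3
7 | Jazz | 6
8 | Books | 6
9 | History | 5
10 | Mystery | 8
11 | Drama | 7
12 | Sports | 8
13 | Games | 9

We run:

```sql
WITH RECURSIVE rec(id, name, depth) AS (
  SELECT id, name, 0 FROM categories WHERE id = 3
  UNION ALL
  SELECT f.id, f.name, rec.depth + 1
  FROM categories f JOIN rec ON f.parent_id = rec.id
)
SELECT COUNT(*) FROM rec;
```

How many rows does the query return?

Base: id=3 (Movies) at depth 0.
Iteration 1: rows with parent_id in {3} -> Horror (id 6, depth 1).
Iteration 2: rows with parent_id in {6} -> Jazz (id 7, depth 2), Books (id 8, depth 2).
Iteration 3: rows with parent_id in {7,8} -> Mystery (id 10, depth 3), Drama (id 11, depth 3), Sports (id 12, depth 3).
Iteration 4: no rows with parent_id in {10,11,12}; recursion stops.
Total rows emitted: 7.

7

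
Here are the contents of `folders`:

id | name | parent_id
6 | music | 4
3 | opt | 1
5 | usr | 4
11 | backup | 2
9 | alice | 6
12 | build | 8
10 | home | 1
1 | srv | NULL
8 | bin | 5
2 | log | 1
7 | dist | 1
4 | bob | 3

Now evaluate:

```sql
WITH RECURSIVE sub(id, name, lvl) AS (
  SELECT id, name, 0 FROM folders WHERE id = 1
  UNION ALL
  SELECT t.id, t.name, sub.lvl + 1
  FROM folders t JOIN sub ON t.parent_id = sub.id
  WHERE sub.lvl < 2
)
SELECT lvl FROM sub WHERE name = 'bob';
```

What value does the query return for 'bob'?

Base: id=1 (srv) at lvl 0.
Iteration 1: rows with parent_id in {1} -> log (id 2, lvl 1), opt (id 3, lvl 1), dist (id 7, lvl 1), home (id 10, lvl 1).
Iteration 2: rows with parent_id in {2,3,7,10} -> bob (id 4, lvl 2), backup (id 11, lvl 2).
Iteration 3: lvl < 2 fails for all current rows; recursion stops.

2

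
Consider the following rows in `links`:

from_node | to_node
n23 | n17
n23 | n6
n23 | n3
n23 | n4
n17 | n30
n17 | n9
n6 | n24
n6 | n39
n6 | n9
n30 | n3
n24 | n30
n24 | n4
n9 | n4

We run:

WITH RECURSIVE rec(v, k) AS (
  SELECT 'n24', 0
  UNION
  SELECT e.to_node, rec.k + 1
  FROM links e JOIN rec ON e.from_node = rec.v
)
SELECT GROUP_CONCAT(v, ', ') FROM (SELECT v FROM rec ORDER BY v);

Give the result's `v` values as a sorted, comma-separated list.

n24, n3, n30, n4

Base: (n24, k=0).
Iteration 1: edges from {n24} -> (n30, k=1), (n4, k=1).
Iteration 2: edges from {n30,n4} -> (n3, k=2).
Iteration 3: no outgoing edges from {n3}; recursion stops.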